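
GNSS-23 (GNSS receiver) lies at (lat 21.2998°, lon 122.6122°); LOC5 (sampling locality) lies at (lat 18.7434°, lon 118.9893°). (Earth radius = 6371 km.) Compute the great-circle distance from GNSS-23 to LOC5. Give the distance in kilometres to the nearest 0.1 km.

473.3 km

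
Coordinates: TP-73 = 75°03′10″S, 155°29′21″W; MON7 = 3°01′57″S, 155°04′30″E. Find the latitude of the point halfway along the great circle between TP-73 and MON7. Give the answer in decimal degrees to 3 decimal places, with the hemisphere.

40.750°S

TP-73: φ = -75.05278°, λ = -155.48917°
MON7: φ = -3.03250°, λ = +155.07500°
Bx = cos φ₂ cos Δλ = 0.649389,  By = cos φ₂ sin Δλ = -0.758614
φₘ = atan2(sin φ₁ + sin φ₂, √((cos φ₁ + Bx)² + By²)) = -40.75022°
λₘ = λ₁ + atan2(By, cos φ₁ + Bx) = 164.61162°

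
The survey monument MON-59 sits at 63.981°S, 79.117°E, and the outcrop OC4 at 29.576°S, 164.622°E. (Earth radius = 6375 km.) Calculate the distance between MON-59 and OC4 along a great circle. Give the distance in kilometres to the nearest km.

Δφ = 34.4050°,  Δλ = 85.5050°
a = sin²(Δφ/2) + cos φ₁ cos φ₂ sin²(Δλ/2) = 0.263274
c = 2·arcsin(√a) = 1.077590 rad = 61.7413°
d = R·c = 6375 × 1.077590 = 6869.6 km

6870 km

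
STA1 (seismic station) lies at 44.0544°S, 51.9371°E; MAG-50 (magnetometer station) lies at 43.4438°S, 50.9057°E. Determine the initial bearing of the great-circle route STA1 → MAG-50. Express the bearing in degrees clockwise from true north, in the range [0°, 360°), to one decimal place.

309.0°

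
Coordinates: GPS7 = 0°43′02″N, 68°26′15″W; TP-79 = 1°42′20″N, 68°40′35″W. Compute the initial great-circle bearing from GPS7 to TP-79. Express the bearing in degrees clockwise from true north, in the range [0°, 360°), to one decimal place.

346.4°

GPS7: φ = +0.71722°, λ = -68.43750°
TP-79: φ = +1.70556°, λ = -68.67639°
Δλ = -0.2389°
y = sin Δλ · cos φ₂ = -0.004168
x = cos φ₁ sin φ₂ − sin φ₁ cos φ₂ cos Δλ = 0.017249
θ = atan2(y, x) = -13.5830° → 346.4170° (mod 360°)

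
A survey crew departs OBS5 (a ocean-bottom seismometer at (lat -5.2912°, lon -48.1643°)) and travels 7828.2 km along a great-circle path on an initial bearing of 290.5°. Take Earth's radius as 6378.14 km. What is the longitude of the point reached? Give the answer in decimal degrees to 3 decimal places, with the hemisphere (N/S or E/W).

δ = d/R = 7828.2/6378.14 = 1.227348 rad
φ₂ = arcsin(sin φ₁ cos δ + cos φ₁ sin δ cos θ)
   = arcsin(-0.09222·0.33674 + 0.99574·0.94160·0.35021) = 17.29532°
λ₂ = λ₁ + atan2(sin θ sin δ cos φ₁, cos δ − sin φ₁ sin φ₂) = -115.64289°

115.643°W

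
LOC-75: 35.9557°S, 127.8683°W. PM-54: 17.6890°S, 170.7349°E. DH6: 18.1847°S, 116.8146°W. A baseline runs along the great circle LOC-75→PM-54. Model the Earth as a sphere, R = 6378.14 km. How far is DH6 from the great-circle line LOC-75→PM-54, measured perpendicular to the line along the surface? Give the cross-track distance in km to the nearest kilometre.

1940 km

δ₁₃ = central angle LOC-75→DH6 = 0.353934 rad  (haversine)
θ₁₃ = bearing LOC-75→DH6 = 31.706°,  θ₁₂ = bearing LOC-75→PM-54 = 271.496°
dₓₜ = R·arcsin(sin δ₁₃ · sin(θ₁₃ − θ₁₂)) = 6378.14·arcsin(0.34659·sin(-239.791°)) = 1940.165 km
|dₓₜ| = 1940.165 km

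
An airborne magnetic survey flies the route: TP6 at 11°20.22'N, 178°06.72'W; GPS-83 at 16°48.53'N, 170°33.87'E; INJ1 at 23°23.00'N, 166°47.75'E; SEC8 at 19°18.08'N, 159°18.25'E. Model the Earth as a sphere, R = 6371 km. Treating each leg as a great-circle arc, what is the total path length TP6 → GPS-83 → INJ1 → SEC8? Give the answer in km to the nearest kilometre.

3093 km

TP6: φ = +11.33700°, λ = -178.11200°
GPS-83: φ = +16.80883°, λ = +170.56450°
INJ1: φ = +23.38333°, λ = +166.79583°
SEC8: φ = +19.30133°, λ = +159.30417°
TP6→GPS-83: c = 0.214078 rad, d = 1363.89 km
GPS-83→INJ1: c = 0.130294 rad, d = 830.10 km
INJ1→SEC8: c = 0.141053 rad, d = 898.65 km
Total = 1363.89 + 830.10 + 898.65 = 3092.64 km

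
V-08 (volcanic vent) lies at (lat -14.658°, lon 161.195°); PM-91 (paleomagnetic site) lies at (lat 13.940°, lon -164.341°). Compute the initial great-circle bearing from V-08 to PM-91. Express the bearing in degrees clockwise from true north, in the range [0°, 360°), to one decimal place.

51.6°

Δλ = 34.4640°
y = sin Δλ · cos φ₂ = 0.549222
x = cos φ₁ sin φ₂ − sin φ₁ cos φ₂ cos Δλ = 0.435555
θ = atan2(y, x) = 51.5842° → 51.5842° (mod 360°)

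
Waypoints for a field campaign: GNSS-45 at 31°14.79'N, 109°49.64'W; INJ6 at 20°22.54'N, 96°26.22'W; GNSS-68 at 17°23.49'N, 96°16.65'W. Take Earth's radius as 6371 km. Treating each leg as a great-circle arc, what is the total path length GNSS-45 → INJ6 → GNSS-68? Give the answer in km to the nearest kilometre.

GNSS-45: φ = +31.24650°, λ = -109.82733°
INJ6: φ = +20.37567°, λ = -96.43700°
GNSS-68: φ = +17.39150°, λ = -96.27750°
GNSS-45→INJ6: c = 0.282838 rad, d = 1801.96 km
INJ6→GNSS-68: c = 0.052150 rad, d = 332.25 km
Total = 1801.96 + 332.25 = 2134.21 km

2134 km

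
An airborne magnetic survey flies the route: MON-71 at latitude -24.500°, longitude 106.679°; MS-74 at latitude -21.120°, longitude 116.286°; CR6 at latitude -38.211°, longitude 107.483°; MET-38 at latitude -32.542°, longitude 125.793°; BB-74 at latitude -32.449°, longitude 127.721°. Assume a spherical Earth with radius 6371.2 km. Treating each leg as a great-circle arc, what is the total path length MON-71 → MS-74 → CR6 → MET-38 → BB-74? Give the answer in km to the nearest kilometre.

MON-71→MS-74: c = 0.165379 rad, d = 1053.66 km
MS-74→CR6: c = 0.326392 rad, d = 2079.51 km
CR6→MET-38: c = 0.278119 rad, d = 1771.95 km
MET-38→BB-74: c = 0.028427 rad, d = 181.12 km
Total = 1053.66 + 2079.51 + 1771.95 + 181.12 = 5086.24 km

5086 km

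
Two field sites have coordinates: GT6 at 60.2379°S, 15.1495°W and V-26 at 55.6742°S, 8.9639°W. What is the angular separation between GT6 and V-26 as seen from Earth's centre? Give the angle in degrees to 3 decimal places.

Δφ = 4.5637°,  Δλ = 6.1856°
a = sin²(Δφ/2) + cos φ₁ cos φ₂ sin²(Δλ/2) = 0.002400
c = 2·arcsin(√a) = 0.098021 rad = 5.6162°

5.616°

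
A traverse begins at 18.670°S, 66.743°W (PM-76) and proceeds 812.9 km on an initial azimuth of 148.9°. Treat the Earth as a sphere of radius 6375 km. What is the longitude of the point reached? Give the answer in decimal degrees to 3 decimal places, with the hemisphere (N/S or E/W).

62.591°W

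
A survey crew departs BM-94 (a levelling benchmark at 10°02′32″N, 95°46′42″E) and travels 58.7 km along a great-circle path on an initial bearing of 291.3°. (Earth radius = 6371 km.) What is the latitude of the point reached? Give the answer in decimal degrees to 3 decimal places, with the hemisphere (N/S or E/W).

10.234°N

BM-94: φ = +10.04222°, λ = +95.77833°
δ = d/R = 58.7/6371 = 0.009214 rad
φ₂ = arcsin(sin φ₁ cos δ + cos φ₁ sin δ cos θ)
   = arcsin(0.17437·0.99996 + 0.98468·0.00921·0.36325) = 10.23361°
λ₂ = λ₁ + atan2(sin θ sin δ cos φ₁, cos δ − sin φ₁ sin φ₂) = 95.27854°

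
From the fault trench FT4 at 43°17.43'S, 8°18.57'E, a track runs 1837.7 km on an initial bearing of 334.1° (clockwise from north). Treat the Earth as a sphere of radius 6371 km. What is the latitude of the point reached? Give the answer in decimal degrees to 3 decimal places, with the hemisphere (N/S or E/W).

FT4: φ = -43.29050°, λ = +8.30950°
δ = d/R = 1837.7/6371 = 0.288448 rad
φ₂ = arcsin(sin φ₁ cos δ + cos φ₁ sin δ cos θ)
   = arcsin(-0.68570·0.95869 + 0.72789·0.28446·0.89956) = -28.10629°
λ₂ = λ₁ + atan2(sin θ sin δ cos φ₁, cos δ − sin φ₁ sin φ₂) = 0.21153°

28.106°S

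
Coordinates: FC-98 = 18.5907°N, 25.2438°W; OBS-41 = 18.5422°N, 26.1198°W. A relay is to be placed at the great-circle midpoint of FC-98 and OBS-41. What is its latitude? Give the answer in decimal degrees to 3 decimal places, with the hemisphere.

Bx = cos φ₂ cos Δλ = 0.947979,  By = cos φ₂ sin Δλ = -0.014495
φₘ = atan2(sin φ₁ + sin φ₂, √((cos φ₁ + Bx)² + By²)) = 18.56696°
λₘ = λ₁ + atan2(By, cos φ₁ + Bx) = -25.68186°

18.567°N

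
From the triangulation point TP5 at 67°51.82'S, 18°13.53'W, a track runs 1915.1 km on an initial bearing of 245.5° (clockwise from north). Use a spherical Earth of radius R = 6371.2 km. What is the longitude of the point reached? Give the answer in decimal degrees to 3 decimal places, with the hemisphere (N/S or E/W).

65.806°W

TP5: φ = -67.86367°, λ = -18.22550°
δ = d/R = 1915.1/6371.2 = 0.300587 rad
φ₂ = arcsin(sin φ₁ cos δ + cos φ₁ sin δ cos θ)
   = arcsin(-0.92629·0.95516 + 0.37681·0.29608·-0.41469) = -68.59495°
λ₂ = λ₁ + atan2(sin θ sin δ cos φ₁, cos δ − sin φ₁ sin φ₂) = -65.80604°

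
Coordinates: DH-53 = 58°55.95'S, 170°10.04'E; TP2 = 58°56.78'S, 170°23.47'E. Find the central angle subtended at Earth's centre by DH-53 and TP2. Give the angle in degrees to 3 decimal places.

0.116°

DH-53: φ = -58.93250°, λ = +170.16733°
TP2: φ = -58.94633°, λ = +170.39117°
Δφ = -0.0138°,  Δλ = 0.2238°
a = sin²(Δφ/2) + cos φ₁ cos φ₂ sin²(Δλ/2) = 0.000001
c = 2·arcsin(√a) = 0.002030 rad = 0.1163°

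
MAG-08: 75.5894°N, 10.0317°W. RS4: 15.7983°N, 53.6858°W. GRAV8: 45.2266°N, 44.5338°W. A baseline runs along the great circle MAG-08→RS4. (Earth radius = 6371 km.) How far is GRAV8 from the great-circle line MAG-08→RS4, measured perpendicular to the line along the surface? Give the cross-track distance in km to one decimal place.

99.7 km

δ₁₃ = central angle MAG-08→GRAV8 = 0.588073 rad  (haversine)
θ₁₃ = bearing MAG-08→GRAV8 = 225.983°,  θ₁₂ = bearing MAG-08→RS4 = 227.600°
dₓₜ = R·arcsin(sin δ₁₃ · sin(θ₁₃ − θ₁₂)) = 6371·arcsin(0.55476·sin(-1.617°)) = -99.731 km
|dₓₜ| = 99.731 km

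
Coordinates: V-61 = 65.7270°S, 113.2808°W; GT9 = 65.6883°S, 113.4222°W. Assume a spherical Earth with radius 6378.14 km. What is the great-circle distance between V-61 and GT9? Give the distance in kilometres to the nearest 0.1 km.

7.8 km

Δφ = 0.0387°,  Δλ = -0.1414°
a = sin²(Δφ/2) + cos φ₁ cos φ₂ sin²(Δλ/2) = 0.000000
c = 2·arcsin(√a) = 0.001219 rad = 0.0699°
d = R·c = 6378.14 × 0.001219 = 7.8 km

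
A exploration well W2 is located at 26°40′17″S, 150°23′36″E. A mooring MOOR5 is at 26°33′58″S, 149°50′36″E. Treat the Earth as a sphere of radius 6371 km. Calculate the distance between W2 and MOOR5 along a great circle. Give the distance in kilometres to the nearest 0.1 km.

W2: φ = -26.67139°, λ = +150.39333°
MOOR5: φ = -26.56611°, λ = +149.84333°
Δφ = 0.1053°,  Δλ = -0.5500°
a = sin²(Δφ/2) + cos φ₁ cos φ₂ sin²(Δλ/2) = 0.000019
c = 2·arcsin(√a) = 0.008776 rad = 0.5028°
d = R·c = 6371 × 0.008776 = 55.9 km

55.9 km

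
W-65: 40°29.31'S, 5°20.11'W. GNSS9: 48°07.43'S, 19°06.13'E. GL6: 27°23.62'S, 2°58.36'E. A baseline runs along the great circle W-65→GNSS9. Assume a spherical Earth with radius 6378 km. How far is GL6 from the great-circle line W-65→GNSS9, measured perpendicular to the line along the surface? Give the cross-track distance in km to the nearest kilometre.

1645 km

W-65: φ = -40.48850°, λ = -5.33517°
GNSS9: φ = -48.12383°, λ = +19.10217°
GL6: φ = -27.39367°, λ = +2.97267°
δ₁₃ = central angle W-65→GL6 = 0.257968 rad  (haversine)
θ₁₃ = bearing W-65→GL6 = 30.190°,  θ₁₂ = bearing W-65→GNSS9 = 121.871°
dₓₜ = R·arcsin(sin δ₁₃ · sin(θ₁₃ − θ₁₂)) = 6378·arcsin(0.25512·sin(-91.681°)) = -1644.597 km
|dₓₜ| = 1644.597 km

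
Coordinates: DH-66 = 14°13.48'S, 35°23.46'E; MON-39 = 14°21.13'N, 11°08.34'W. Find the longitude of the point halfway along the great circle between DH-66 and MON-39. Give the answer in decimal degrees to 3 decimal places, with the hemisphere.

12.133°E

DH-66: φ = -14.22467°, λ = +35.39100°
MON-39: φ = +14.35217°, λ = -11.13900°
Bx = cos φ₂ cos Δλ = 0.666503,  By = cos φ₂ sin Δλ = -0.703085
φₘ = atan2(sin φ₁ + sin φ₂, √((cos φ₁ + Bx)² + By²)) = 0.06939°
λₘ = λ₁ + atan2(By, cos φ₁ + Bx) = 12.13298°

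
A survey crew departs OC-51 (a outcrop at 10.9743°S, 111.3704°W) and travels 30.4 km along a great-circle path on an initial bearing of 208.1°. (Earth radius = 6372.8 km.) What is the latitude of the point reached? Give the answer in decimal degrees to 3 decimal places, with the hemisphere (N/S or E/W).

11.215°S

δ = d/R = 30.4/6372.8 = 0.004770 rad
φ₂ = arcsin(sin φ₁ cos δ + cos φ₁ sin δ cos θ)
   = arcsin(-0.19037·0.99999 + 0.98171·0.00477·-0.88213) = -11.21537°
λ₂ = λ₁ + atan2(sin θ sin δ cos φ₁, cos δ − sin φ₁ sin φ₂) = -111.50164°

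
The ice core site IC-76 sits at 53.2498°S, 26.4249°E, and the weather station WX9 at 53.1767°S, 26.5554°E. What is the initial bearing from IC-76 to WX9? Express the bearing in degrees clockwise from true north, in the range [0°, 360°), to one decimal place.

47.0°

Δλ = 0.1305°
y = sin Δλ · cos φ₂ = 0.001365
x = cos φ₁ sin φ₂ − sin φ₁ cos φ₂ cos Δλ = 0.001275
θ = atan2(y, x) = 46.9640° → 46.9640° (mod 360°)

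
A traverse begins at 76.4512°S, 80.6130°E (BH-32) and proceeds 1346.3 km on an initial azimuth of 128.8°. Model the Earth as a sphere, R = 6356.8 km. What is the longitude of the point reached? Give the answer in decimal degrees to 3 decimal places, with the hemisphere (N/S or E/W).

138.962°E

δ = d/R = 1346.3/6356.8 = 0.211789 rad
φ₂ = arcsin(sin φ₁ cos δ + cos φ₁ sin δ cos θ)
   = arcsin(-0.97217·0.97766 + 0.23427·0.21021·-0.62660) = -78.90426°
λ₂ = λ₁ + atan2(sin θ sin δ cos φ₁, cos δ − sin φ₁ sin φ₂) = 138.96191°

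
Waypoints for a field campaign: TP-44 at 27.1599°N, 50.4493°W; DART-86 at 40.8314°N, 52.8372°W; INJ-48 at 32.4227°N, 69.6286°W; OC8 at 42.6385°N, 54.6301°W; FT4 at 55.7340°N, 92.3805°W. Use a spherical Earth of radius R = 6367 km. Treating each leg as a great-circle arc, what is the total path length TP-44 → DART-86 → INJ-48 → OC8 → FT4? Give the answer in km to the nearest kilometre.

TP-44→DART-86: c = 0.241074 rad, d = 1534.92 km
DART-86→INJ-48: c = 0.276495 rad, d = 1760.44 km
INJ-48→OC8: c = 0.272905 rad, d = 1737.59 km
OC8→FT4: c = 0.479345 rad, d = 3051.99 km
Total = 1534.92 + 1760.44 + 1737.59 + 3051.99 = 8084.93 km

8085 km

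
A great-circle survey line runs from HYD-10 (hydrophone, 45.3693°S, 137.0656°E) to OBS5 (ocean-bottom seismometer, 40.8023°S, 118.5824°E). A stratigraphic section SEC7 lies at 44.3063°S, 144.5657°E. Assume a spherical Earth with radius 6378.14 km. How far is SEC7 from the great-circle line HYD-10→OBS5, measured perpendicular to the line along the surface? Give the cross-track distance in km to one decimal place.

δ₁₃ = central angle HYD-10→SEC7 = 0.094621 rad  (haversine)
θ₁₃ = bearing HYD-10→SEC7 = 81.359°,  θ₁₂ = bearing HYD-10→OBS5 = 282.189°
dₓₜ = R·arcsin(sin δ₁₃ · sin(θ₁₃ − θ₁₂)) = 6378.14·arcsin(0.09448·sin(-200.830°)) = 214.324 km
|dₓₜ| = 214.324 km

214.3 km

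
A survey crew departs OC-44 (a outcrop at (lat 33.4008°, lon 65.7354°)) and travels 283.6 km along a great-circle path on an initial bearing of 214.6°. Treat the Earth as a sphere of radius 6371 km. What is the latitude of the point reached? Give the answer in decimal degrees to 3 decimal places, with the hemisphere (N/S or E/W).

31.290°N

δ = d/R = 283.6/6371 = 0.044514 rad
φ₂ = arcsin(sin φ₁ cos δ + cos φ₁ sin δ cos θ)
   = arcsin(0.55049·0.99901 + 0.83484·0.04450·-0.82314) = 31.28984°
λ₂ = λ₁ + atan2(sin θ sin δ cos φ₁, cos δ − sin φ₁ sin φ₂) = 64.04094°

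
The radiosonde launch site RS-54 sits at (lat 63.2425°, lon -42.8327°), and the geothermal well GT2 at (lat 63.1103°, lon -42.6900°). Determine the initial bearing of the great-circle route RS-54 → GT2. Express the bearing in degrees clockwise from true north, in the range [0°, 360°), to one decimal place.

154.0°

Δλ = 0.1427°
y = sin Δλ · cos φ₂ = 0.001126
x = cos φ₁ sin φ₂ − sin φ₁ cos φ₂ cos Δλ = -0.002306
θ = atan2(y, x) = 153.9663° → 153.9663° (mod 360°)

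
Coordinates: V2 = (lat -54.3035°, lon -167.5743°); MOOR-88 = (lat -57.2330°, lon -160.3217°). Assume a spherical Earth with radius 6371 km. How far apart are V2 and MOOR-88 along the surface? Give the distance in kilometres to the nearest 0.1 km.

558.0 km

Δφ = -2.9295°,  Δλ = 7.2526°
a = sin²(Δφ/2) + cos φ₁ cos φ₂ sin²(Δλ/2) = 0.001917
c = 2·arcsin(√a) = 0.087589 rad = 5.0185°
d = R·c = 6371 × 0.087589 = 558.0 km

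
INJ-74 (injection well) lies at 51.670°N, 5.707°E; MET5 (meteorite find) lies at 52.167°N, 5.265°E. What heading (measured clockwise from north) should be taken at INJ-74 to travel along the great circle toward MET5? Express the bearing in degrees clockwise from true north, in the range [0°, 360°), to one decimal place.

Δλ = -0.4420°
y = sin Δλ · cos φ₂ = -0.004732
x = cos φ₁ sin φ₂ − sin φ₁ cos φ₂ cos Δλ = 0.008688
θ = atan2(y, x) = -28.5722° → 331.4278° (mod 360°)

331.4°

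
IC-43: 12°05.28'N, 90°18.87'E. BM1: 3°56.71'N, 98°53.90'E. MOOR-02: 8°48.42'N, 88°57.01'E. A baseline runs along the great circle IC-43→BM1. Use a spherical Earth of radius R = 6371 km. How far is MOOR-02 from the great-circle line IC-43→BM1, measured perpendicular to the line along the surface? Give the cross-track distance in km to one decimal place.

IC-43: φ = +12.08800°, λ = +90.31450°
BM1: φ = +3.94517°, λ = +98.89833°
MOOR-02: φ = +8.80700°, λ = +88.95017°
δ₁₃ = central angle IC-43→MOOR-02 = 0.061866 rad  (haversine)
θ₁₃ = bearing IC-43→MOOR-02 = 202.369°,  θ₁₂ = bearing IC-43→BM1 = 133.092°
dₓₜ = R·arcsin(sin δ₁₃ · sin(θ₁₃ − θ₁₂)) = 6371·arcsin(0.06183·sin(69.277°)) = 368.618 km
|dₓₜ| = 368.618 km

368.6 km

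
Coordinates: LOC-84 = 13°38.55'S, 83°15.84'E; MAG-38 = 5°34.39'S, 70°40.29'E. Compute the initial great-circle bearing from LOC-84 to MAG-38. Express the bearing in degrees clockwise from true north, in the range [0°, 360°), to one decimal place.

301.8°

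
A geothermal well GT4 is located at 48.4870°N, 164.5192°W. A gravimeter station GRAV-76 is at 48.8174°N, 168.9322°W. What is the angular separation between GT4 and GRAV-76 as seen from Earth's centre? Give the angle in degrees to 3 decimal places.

2.934°

Δφ = 0.3304°,  Δλ = -4.4130°
a = sin²(Δφ/2) + cos φ₁ cos φ₂ sin²(Δλ/2) = 0.000655
c = 2·arcsin(√a) = 0.051201 rad = 2.9336°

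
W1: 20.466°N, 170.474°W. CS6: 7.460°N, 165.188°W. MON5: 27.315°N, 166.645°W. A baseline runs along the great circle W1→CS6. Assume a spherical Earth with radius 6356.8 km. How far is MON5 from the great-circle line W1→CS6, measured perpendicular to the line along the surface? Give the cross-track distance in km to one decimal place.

δ₁₃ = central angle W1→MON5 = 0.134222 rad  (haversine)
θ₁₃ = bearing W1→MON5 = 26.320°,  θ₁₂ = bearing W1→CS6 = 157.777°
dₓₜ = R·arcsin(sin δ₁₃ · sin(θ₁₃ − θ₁₂)) = 6356.8·arcsin(0.13382·sin(-131.457°)) = -638.607 km
|dₓₜ| = 638.607 km

638.6 km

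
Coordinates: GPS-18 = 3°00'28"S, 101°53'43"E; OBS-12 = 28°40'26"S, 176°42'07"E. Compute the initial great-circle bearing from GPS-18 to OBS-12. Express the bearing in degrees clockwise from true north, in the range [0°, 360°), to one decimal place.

GPS-18: φ = -3.00778°, λ = +101.89528°
OBS-12: φ = -28.67389°, λ = +176.70194°
Δλ = 74.8067°
y = sin Δλ · cos φ₂ = 0.846698
x = cos φ₁ sin φ₂ − sin φ₁ cos φ₂ cos Δλ = -0.467098
θ = atan2(y, x) = 118.8842° → 118.8842° (mod 360°)

118.9°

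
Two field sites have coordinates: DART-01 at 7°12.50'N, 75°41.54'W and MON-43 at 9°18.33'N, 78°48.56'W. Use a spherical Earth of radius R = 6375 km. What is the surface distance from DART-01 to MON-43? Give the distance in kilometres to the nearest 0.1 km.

415.0 km

DART-01: φ = +7.20833°, λ = -75.69233°
MON-43: φ = +9.30550°, λ = -78.80933°
Δφ = 2.0972°,  Δλ = -3.1170°
a = sin²(Δφ/2) + cos φ₁ cos φ₂ sin²(Δλ/2) = 0.001059
c = 2·arcsin(√a) = 0.065099 rad = 3.7299°
d = R·c = 6375 × 0.065099 = 415.0 km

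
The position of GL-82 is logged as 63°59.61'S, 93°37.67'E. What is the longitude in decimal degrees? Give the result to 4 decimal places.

93.6278°E

93° + 37.67′/60 = 93 + 0.62783 = 93.6278°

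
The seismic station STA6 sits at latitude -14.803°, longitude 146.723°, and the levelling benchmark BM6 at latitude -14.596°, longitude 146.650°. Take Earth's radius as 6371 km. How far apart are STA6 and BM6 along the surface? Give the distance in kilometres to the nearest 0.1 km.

Δφ = 0.2070°,  Δλ = -0.0730°
a = sin²(Δφ/2) + cos φ₁ cos φ₂ sin²(Δλ/2) = 0.000004
c = 2·arcsin(√a) = 0.003817 rad = 0.2187°
d = R·c = 6371 × 0.003817 = 24.3 km

24.3 km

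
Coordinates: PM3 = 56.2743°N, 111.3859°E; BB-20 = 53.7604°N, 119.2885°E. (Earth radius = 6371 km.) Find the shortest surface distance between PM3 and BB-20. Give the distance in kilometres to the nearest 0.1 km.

Δφ = -2.5139°,  Δλ = 7.9026°
a = sin²(Δφ/2) + cos φ₁ cos φ₂ sin²(Δλ/2) = 0.002040
c = 2·arcsin(√a) = 0.090357 rad = 5.1771°
d = R·c = 6371 × 0.090357 = 575.7 km

575.7 km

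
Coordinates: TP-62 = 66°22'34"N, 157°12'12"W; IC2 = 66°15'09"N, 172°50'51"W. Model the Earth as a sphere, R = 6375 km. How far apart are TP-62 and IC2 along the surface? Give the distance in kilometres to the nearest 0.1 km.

TP-62: φ = +66.37611°, λ = -157.20333°
IC2: φ = +66.25250°, λ = -172.84750°
Δφ = -0.1236°,  Δλ = -15.6442°
a = sin²(Δφ/2) + cos φ₁ cos φ₂ sin²(Δλ/2) = 0.002990
c = 2·arcsin(√a) = 0.109421 rad = 6.2694°
d = R·c = 6375 × 0.109421 = 697.6 km

697.6 km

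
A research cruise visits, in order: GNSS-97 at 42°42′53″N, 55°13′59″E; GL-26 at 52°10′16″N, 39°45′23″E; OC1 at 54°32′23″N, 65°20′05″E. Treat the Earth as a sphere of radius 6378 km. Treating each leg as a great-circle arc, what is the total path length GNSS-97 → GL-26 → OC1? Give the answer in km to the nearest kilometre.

GNSS-97: φ = +42.71472°, λ = +55.23306°
GL-26: φ = +52.17111°, λ = +39.75639°
OC1: φ = +54.53972°, λ = +65.33472°
GNSS-97→GL-26: c = 0.245273 rad, d = 1564.35 km
GL-26→OC1: c = 0.268101 rad, d = 1709.95 km
Total = 1564.35 + 1709.95 = 3274.30 km

3274 km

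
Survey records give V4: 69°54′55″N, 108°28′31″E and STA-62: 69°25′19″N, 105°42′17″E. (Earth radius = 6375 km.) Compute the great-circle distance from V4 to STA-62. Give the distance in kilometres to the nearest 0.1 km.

120.3 km

V4: φ = +69.91528°, λ = +108.47528°
STA-62: φ = +69.42194°, λ = +105.70472°
Δφ = -0.4933°,  Δλ = -2.7706°
a = sin²(Δφ/2) + cos φ₁ cos φ₂ sin²(Δλ/2) = 0.000089
c = 2·arcsin(√a) = 0.018877 rad = 1.0815°
d = R·c = 6375 × 0.018877 = 120.3 km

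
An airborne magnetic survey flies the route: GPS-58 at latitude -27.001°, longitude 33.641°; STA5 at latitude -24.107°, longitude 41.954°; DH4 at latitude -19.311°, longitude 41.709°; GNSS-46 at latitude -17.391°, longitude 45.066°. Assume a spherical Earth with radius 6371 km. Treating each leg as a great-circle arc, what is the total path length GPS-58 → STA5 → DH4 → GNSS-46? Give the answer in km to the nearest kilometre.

1841 km

GPS-58→STA5: c = 0.140262 rad, d = 893.61 km
STA5→DH4: c = 0.083800 rad, d = 533.89 km
DH4→GNSS-46: c = 0.064924 rad, d = 413.63 km
Total = 893.61 + 533.89 + 413.63 = 1841.13 km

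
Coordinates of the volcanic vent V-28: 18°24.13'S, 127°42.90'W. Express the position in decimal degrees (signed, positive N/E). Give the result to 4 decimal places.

lat: 18.4022° S → -18.4022°
lon: 127.7150° W → -127.7150°

-18.4022°, -127.7150°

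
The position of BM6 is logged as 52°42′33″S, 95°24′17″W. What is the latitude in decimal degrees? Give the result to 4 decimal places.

52.7092°S

52° + 42′/60 + 33″/3600 = 52 + 0.70000 + 0.00917 = 52.7092°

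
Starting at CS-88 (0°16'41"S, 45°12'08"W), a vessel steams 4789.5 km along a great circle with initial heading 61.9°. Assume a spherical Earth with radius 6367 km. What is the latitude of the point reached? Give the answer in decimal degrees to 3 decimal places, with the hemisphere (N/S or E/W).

CS-88: φ = -0.27806°, λ = -45.20222°
δ = d/R = 4789.5/6367 = 0.752238 rad
φ₂ = arcsin(sin φ₁ cos δ + cos φ₁ sin δ cos θ)
   = arcsin(-0.00485·0.73016 + 0.99999·0.68327·0.47101) = 18.55913°
λ₂ = λ₁ + atan2(sin θ sin δ cos φ₁, cos δ − sin φ₁ sin φ₂) = -5.72293°

18.559°N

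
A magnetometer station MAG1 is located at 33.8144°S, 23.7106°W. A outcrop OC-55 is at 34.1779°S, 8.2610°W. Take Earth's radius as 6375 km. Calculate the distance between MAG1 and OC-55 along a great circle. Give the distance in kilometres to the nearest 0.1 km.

Δφ = -0.3635°,  Δλ = 15.4496°
a = sin²(Δφ/2) + cos φ₁ cos φ₂ sin²(Δλ/2) = 0.012429
c = 2·arcsin(√a) = 0.223434 rad = 12.8018°
d = R·c = 6375 × 0.223434 = 1424.4 km

1424.4 km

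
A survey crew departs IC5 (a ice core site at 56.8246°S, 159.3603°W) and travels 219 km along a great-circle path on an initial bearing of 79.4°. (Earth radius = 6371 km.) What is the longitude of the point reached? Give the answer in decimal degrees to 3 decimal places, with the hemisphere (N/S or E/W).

155.859°W

δ = d/R = 219/6371 = 0.034375 rad
φ₂ = arcsin(sin φ₁ cos δ + cos φ₁ sin δ cos θ)
   = arcsin(-0.83700·0.99941 + 0.54720·0.03437·0.18395) = -56.41286°
λ₂ = λ₁ + atan2(sin θ sin δ cos φ₁, cos δ − sin φ₁ sin φ₂) = -155.85937°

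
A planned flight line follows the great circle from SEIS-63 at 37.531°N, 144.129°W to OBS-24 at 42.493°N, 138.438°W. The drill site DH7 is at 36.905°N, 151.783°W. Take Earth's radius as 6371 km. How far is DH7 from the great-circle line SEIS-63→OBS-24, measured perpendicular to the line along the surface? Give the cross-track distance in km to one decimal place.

δ₁₃ = central angle SEIS-63→DH7 = 0.106910 rad  (haversine)
θ₁₃ = bearing SEIS-63→DH7 = 266.462°,  θ₁₂ = bearing SEIS-63→OBS-24 = 39.497°
dₓₜ = R·arcsin(sin δ₁₃ · sin(θ₁₃ − θ₁₂)) = 6371·arcsin(0.10671·sin(226.964°)) = -497.413 km
|dₓₜ| = 497.413 km

497.4 km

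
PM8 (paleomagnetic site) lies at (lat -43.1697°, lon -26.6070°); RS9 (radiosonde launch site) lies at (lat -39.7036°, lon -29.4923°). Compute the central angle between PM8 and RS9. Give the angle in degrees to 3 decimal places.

4.085°

Δφ = 3.4661°,  Δλ = -2.8853°
a = sin²(Δφ/2) + cos φ₁ cos φ₂ sin²(Δλ/2) = 0.001270
c = 2·arcsin(√a) = 0.071297 rad = 4.0850°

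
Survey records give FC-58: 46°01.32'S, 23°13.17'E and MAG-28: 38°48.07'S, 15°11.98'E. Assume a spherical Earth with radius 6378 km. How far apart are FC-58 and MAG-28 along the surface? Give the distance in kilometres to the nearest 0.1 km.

1038.4 km

FC-58: φ = -46.02200°, λ = +23.21950°
MAG-28: φ = -38.80117°, λ = +15.19967°
Δφ = 7.2208°,  Δλ = -8.0198°
a = sin²(Δφ/2) + cos φ₁ cos φ₂ sin²(Δλ/2) = 0.006612
c = 2·arcsin(√a) = 0.162805 rad = 9.3280°
d = R·c = 6378 × 0.162805 = 1038.4 km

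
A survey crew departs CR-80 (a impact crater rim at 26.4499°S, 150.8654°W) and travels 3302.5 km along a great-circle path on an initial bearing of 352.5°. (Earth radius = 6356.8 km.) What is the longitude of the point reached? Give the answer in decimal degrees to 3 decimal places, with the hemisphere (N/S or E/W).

154.586°W

δ = d/R = 3302.5/6356.8 = 0.519522 rad
φ₂ = arcsin(sin φ₁ cos δ + cos φ₁ sin δ cos θ)
   = arcsin(-0.44542·0.86806 + 0.89532·0.49647·0.99144) = 3.09832°
λ₂ = λ₁ + atan2(sin θ sin δ cos φ₁, cos δ − sin φ₁ sin φ₂) = -154.58632°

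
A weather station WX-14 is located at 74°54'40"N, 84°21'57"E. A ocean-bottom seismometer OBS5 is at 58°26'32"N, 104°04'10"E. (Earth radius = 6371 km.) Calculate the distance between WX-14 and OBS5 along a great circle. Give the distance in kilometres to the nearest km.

2003 km

WX-14: φ = +74.91111°, λ = +84.36583°
OBS5: φ = +58.44222°, λ = +104.06944°
Δφ = -16.4689°,  Δλ = 19.7036°
a = sin²(Δφ/2) + cos φ₁ cos φ₂ sin²(Δλ/2) = 0.024502
c = 2·arcsin(√a) = 0.314352 rad = 18.0110°
d = R·c = 6371 × 0.314352 = 2002.7 km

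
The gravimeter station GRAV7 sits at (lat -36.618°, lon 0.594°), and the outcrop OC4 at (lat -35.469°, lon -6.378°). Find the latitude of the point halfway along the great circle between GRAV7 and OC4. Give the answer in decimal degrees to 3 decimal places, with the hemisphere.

Bx = cos φ₂ cos Δλ = 0.808407,  By = cos φ₂ sin Δλ = -0.098859
φₘ = atan2(sin φ₁ + sin φ₂, √((cos φ₁ + Bx)² + By²)) = -36.09400°
λₘ = λ₁ + atan2(By, cos φ₁ + Bx) = -2.91747°

36.094°S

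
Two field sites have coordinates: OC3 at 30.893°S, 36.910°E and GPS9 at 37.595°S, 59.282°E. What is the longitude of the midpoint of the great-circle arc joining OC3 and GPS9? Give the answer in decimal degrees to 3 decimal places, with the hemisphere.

Bx = cos φ₂ cos Δλ = 0.732705,  By = cos φ₂ sin Δλ = 0.301580
φₘ = atan2(sin φ₁ + sin φ₂, √((cos φ₁ + Bx)² + By²)) = -34.75614°
λₘ = λ₁ + atan2(By, cos φ₁ + Bx) = 47.64440°

47.644°E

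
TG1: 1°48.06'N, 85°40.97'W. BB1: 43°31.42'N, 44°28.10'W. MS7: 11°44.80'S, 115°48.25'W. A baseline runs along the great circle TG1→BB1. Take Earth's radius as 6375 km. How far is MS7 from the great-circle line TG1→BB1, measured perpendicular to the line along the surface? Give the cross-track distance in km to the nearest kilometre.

1722 km

TG1: φ = +1.80100°, λ = -85.68283°
BB1: φ = +43.52367°, λ = -44.46833°
MS7: φ = -11.74667°, λ = -115.80417°
δ₁₃ = central angle TG1→MS7 = 0.573452 rad  (haversine)
θ₁₃ = bearing TG1→MS7 = 244.905°,  θ₁₂ = bearing TG1→BB1 = 35.444°
dₓₜ = R·arcsin(sin δ₁₃ · sin(θ₁₃ − θ₁₂)) = 6375·arcsin(0.54253·sin(209.461°)) = -1721.961 km
|dₓₜ| = 1721.961 km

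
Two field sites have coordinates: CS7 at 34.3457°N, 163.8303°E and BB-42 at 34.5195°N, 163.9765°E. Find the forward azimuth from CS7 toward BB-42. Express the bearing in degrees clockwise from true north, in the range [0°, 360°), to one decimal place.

34.7°

Δλ = 0.1462°
y = sin Δλ · cos φ₂ = 0.002102
x = cos φ₁ sin φ₂ − sin φ₁ cos φ₂ cos Δλ = 0.003035
θ = atan2(y, x) = 34.7121° → 34.7121° (mod 360°)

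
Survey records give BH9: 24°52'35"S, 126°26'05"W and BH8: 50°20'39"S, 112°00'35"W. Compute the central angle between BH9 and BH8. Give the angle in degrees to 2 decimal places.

27.80°

BH9: φ = -24.87639°, λ = -126.43472°
BH8: φ = -50.34417°, λ = -112.00972°
Δφ = -25.4678°,  Δλ = 14.4250°
a = sin²(Δφ/2) + cos φ₁ cos φ₂ sin²(Δλ/2) = 0.057712
c = 2·arcsin(√a) = 0.485214 rad = 27.8007°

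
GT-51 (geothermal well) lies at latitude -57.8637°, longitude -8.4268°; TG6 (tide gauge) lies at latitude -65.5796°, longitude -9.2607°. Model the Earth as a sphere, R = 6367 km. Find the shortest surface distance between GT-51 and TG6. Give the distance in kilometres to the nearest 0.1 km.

858.5 km

Δφ = -7.7159°,  Δλ = -0.8339°
a = sin²(Δφ/2) + cos φ₁ cos φ₂ sin²(Δλ/2) = 0.004539
c = 2·arcsin(√a) = 0.134841 rad = 7.7258°
d = R·c = 6367 × 0.134841 = 858.5 km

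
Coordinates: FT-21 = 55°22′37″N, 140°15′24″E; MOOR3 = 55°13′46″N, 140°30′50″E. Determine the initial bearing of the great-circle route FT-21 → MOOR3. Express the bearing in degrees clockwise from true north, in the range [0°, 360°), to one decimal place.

135.1°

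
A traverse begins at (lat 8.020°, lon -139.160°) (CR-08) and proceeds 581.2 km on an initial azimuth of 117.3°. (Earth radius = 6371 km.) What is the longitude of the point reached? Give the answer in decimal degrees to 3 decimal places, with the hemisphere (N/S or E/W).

δ = d/R = 581.2/6371 = 0.091226 rad
φ₂ = arcsin(sin φ₁ cos δ + cos φ₁ sin δ cos θ)
   = arcsin(0.13952·0.99584 + 0.99022·0.09110·-0.45865) = 5.59895°
λ₂ = λ₁ + atan2(sin θ sin δ cos φ₁, cos δ − sin φ₁ sin φ₂) = -134.49438°

134.494°W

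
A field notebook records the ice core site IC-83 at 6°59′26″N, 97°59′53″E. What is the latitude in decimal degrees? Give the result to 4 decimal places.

6° + 59′/60 + 26″/3600 = 6 + 0.98333 + 0.00722 = 6.9906°

6.9906°N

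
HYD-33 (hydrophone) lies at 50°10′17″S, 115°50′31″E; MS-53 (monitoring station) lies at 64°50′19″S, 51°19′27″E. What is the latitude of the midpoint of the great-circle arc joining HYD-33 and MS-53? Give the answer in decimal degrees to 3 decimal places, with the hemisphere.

61.498°S

HYD-33: φ = -50.17139°, λ = +115.84194°
MS-53: φ = -64.83861°, λ = +51.32417°
Bx = cos φ₂ cos Δλ = 0.182921,  By = cos φ₂ sin Δλ = -0.383808
φₘ = atan2(sin φ₁ + sin φ₂, √((cos φ₁ + Bx)² + By²)) = -61.49830°
λₘ = λ₁ + atan2(By, cos φ₁ + Bx) = 90.85086°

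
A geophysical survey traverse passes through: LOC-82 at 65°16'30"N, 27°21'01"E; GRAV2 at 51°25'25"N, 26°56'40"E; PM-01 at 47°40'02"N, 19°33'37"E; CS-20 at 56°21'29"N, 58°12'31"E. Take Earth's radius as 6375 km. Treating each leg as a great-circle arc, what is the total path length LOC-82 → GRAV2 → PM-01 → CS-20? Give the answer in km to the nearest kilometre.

LOC-82: φ = +65.27500°, λ = +27.35028°
GRAV2: φ = +51.42361°, λ = +26.94444°
PM-01: φ = +47.66722°, λ = +19.56028°
CS-20: φ = +56.35806°, λ = +58.20861°
LOC-82→GRAV2: c = 0.241780 rad, d = 1541.35 km
GRAV2→PM-01: c = 0.106172 rad, d = 676.85 km
PM-01→CS-20: c = 0.435142 rad, d = 2774.03 km
Total = 1541.35 + 676.85 + 2774.03 = 4992.22 km

4992 km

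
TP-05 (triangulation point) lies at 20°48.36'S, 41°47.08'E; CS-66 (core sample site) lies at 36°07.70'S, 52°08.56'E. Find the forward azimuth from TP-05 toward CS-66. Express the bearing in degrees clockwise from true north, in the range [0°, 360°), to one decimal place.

151.6°

TP-05: φ = -20.80600°, λ = +41.78467°
CS-66: φ = -36.12833°, λ = +52.14267°
Δλ = 10.3580°
y = sin Δλ · cos φ₂ = 0.145223
x = cos φ₁ sin φ₂ − sin φ₁ cos φ₂ cos Δλ = -0.268924
θ = atan2(y, x) = 151.6304° → 151.6304° (mod 360°)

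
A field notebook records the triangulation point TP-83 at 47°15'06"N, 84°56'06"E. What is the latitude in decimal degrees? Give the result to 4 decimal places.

47° + 15′/60 + 6″/3600 = 47 + 0.25000 + 0.00167 = 47.2517°

47.2517°N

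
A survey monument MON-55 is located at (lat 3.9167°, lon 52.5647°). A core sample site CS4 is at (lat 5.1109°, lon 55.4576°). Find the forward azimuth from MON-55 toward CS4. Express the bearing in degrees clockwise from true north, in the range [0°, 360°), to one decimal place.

Δλ = 2.8929°
y = sin Δλ · cos φ₂ = 0.050269
x = cos φ₁ sin φ₂ − sin φ₁ cos φ₂ cos Δλ = 0.020928
θ = atan2(y, x) = 67.3969° → 67.3969° (mod 360°)

67.4°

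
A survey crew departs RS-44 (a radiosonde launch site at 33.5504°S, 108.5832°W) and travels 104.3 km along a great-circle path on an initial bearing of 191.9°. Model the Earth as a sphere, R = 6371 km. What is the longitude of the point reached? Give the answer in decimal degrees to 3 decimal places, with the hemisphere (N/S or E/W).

108.818°W

δ = d/R = 104.3/6371 = 0.016371 rad
φ₂ = arcsin(sin φ₁ cos δ + cos φ₁ sin δ cos θ)
   = arcsin(-0.55267·0.99987 + 0.83340·0.01637·-0.97851) = -34.46801°
λ₂ = λ₁ + atan2(sin θ sin δ cos φ₁, cos δ − sin φ₁ sin φ₂) = -108.81779°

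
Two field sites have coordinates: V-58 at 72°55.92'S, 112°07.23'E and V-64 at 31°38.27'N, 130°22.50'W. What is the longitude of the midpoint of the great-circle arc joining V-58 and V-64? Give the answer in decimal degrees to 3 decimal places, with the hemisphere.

V-58: φ = -72.93200°, λ = +112.12050°
V-64: φ = +31.63783°, λ = -130.37500°
Bx = cos φ₂ cos Δλ = -0.393183,  By = cos φ₂ sin Δλ = 0.755153
φₘ = atan2(sin φ₁ + sin φ₂, √((cos φ₁ + Bx)² + By²)) = -29.52609°
λₘ = λ₁ + atan2(By, cos φ₁ + Bx) = -150.36019°

150.360°W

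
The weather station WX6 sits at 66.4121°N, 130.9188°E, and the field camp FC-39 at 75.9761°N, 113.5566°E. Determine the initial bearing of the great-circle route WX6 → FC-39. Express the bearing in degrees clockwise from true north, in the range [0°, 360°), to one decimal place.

337.7°

Δλ = -17.3622°
y = sin Δλ · cos φ₂ = -0.072313
x = cos φ₁ sin φ₂ − sin φ₁ cos φ₂ cos Δλ = 0.176268
θ = atan2(y, x) = -22.3057° → 337.6943° (mod 360°)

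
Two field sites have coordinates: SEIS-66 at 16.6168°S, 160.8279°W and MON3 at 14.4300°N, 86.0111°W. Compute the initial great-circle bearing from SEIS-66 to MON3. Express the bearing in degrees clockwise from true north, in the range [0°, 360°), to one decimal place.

Δλ = 74.8168°
y = sin Δλ · cos φ₂ = 0.934647
x = cos φ₁ sin φ₂ − sin φ₁ cos φ₂ cos Δλ = 0.311325
θ = atan2(y, x) = 71.5774° → 71.5774° (mod 360°)

71.6°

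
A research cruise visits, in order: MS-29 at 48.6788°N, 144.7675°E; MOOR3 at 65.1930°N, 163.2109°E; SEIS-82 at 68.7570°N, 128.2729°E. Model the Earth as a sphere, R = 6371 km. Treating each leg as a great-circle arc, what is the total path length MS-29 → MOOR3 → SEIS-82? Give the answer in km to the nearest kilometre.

3679 km

MS-29→MOOR3: c = 0.334666 rad, d = 2132.15 km
MOOR3→SEIS-82: c = 0.242802 rad, d = 1546.89 km
Total = 2132.15 + 1546.89 = 3679.05 km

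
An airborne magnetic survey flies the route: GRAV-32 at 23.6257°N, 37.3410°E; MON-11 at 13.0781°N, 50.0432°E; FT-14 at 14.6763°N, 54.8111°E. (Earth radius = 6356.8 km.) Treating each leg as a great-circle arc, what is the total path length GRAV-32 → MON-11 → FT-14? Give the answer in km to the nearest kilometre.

2318 km

GRAV-32→MON-11: c = 0.279251 rad, d = 1775.14 km
MON-11→FT-14: c = 0.085462 rad, d = 543.27 km
Total = 1775.14 + 543.27 = 2318.41 km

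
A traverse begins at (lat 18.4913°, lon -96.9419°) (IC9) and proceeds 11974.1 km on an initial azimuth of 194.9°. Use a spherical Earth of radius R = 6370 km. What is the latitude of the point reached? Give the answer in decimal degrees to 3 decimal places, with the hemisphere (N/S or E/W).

δ = d/R = 11974.1/6370 = 1.879765 rad
φ₂ = arcsin(sin φ₁ cos δ + cos φ₁ sin δ cos θ)
   = arcsin(0.31716·-0.30408 + 0.94837·0.95265·-0.96638) = -75.81914°
λ₂ = λ₁ + atan2(sin θ sin δ cos φ₁, cos δ − sin φ₁ sin φ₂) = 173.90154°

75.819°S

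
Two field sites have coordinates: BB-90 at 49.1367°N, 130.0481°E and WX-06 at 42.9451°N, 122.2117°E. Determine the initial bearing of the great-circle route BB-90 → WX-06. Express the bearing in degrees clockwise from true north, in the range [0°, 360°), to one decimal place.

Δλ = -7.8364°
y = sin Δλ · cos φ₂ = -0.099805
x = cos φ₁ sin φ₂ − sin φ₁ cos φ₂ cos Δλ = -0.102684
θ = atan2(y, x) = -135.8144° → 224.1856° (mod 360°)

224.2°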